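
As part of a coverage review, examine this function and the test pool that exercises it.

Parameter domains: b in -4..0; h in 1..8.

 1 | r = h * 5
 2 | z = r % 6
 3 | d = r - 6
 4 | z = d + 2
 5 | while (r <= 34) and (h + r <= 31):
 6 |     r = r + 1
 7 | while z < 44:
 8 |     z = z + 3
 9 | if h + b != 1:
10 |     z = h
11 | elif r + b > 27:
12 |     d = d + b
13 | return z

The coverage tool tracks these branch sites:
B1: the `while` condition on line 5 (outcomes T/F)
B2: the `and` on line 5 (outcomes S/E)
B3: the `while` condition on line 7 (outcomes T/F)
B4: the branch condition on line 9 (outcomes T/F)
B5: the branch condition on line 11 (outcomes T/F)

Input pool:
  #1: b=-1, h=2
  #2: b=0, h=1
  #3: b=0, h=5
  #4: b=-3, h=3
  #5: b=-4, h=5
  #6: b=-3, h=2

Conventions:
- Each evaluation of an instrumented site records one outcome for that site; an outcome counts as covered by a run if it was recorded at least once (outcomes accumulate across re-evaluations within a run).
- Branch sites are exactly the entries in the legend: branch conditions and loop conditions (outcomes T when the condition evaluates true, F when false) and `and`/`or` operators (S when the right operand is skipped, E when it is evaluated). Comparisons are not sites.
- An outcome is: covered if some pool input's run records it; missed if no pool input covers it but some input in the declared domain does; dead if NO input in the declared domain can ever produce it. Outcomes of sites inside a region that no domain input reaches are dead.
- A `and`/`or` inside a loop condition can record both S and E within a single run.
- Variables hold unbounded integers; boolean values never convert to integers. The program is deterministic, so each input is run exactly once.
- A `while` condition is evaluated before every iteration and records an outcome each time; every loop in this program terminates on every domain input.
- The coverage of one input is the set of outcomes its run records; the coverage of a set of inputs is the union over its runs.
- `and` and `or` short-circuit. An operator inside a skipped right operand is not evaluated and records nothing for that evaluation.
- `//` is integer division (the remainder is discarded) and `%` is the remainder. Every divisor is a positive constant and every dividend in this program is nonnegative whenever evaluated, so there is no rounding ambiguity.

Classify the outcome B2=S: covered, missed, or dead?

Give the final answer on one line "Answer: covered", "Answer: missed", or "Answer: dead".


no pool input records B2=S
but domain input (b=-4, h=7) does record it -> reachable, so missed
Answer: missed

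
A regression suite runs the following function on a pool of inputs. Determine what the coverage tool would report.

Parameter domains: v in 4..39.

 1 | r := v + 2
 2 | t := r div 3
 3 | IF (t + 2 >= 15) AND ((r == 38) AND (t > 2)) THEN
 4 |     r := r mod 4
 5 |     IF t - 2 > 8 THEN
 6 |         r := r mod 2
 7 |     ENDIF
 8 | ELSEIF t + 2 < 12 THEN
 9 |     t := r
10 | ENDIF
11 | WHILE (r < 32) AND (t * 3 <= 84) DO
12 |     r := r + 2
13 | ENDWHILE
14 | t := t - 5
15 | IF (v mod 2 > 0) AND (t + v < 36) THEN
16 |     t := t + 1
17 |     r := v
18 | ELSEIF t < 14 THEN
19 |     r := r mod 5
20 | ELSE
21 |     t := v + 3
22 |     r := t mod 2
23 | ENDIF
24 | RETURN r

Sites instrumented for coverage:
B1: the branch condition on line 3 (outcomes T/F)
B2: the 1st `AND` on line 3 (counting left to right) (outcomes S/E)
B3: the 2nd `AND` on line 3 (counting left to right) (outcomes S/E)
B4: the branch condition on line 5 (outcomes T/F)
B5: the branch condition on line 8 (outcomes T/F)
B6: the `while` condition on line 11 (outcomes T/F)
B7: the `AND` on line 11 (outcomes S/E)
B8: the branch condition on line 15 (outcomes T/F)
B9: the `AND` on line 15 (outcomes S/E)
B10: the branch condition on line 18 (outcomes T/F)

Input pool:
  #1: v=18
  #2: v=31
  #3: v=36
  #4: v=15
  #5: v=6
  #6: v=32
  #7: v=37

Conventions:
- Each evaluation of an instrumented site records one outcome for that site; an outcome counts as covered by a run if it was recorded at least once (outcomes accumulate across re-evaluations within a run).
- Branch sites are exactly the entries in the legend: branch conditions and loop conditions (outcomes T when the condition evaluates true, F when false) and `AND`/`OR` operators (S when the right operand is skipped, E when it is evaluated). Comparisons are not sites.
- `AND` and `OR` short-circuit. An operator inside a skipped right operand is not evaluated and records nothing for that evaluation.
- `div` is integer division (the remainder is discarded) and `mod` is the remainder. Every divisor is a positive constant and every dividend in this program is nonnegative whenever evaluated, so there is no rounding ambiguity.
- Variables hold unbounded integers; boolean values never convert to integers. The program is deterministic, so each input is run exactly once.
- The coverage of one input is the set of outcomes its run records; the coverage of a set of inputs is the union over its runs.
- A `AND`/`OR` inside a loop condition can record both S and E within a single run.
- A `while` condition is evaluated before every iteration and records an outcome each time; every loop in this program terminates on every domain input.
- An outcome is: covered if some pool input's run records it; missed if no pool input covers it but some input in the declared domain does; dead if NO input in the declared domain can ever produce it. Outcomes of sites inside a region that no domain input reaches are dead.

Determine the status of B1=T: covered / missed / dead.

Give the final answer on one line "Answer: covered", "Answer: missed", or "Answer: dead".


no pool input records B1=T
checking all 36 inputs in the declared domain: B1=T is never recorded -> dead
Answer: dead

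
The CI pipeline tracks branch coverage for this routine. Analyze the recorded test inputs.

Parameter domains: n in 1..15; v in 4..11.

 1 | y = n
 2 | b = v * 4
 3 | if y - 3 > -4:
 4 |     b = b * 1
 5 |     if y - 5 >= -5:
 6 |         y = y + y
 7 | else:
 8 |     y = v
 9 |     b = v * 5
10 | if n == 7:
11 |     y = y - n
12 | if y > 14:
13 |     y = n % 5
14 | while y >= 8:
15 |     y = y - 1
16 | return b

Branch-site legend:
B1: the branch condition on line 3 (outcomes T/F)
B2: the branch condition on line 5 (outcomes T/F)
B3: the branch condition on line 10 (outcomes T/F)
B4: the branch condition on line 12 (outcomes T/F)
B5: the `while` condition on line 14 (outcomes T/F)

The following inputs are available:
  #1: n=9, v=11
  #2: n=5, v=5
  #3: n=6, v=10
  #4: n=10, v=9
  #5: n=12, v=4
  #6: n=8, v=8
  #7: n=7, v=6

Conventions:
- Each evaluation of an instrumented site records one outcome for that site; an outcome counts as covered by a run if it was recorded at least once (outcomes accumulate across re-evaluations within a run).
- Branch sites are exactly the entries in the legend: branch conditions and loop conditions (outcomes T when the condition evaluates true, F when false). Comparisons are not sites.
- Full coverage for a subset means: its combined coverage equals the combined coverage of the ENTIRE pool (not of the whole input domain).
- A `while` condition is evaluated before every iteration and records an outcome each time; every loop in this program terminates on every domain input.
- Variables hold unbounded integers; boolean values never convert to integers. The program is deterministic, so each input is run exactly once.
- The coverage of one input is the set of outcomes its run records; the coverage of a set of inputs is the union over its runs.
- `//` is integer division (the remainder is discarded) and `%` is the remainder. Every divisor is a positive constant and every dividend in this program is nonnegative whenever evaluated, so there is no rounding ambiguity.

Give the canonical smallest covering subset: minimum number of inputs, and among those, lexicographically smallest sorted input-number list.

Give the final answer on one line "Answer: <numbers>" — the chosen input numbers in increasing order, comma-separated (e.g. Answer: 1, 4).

run #1 (n=9, v=11) runs B1->T, B2->T, B3->F, B4->T, B5->F; records B1=T, B2=T, B3=F, B4=T, B5=F
run #2 (n=5, v=5) runs B1->T, B2->T, B3->F, B4->F, B5->T, B5->T, B5->T, B5->F; records B1=T, B2=T, B3=F, B4=F, B5=T, B5=F
run #3 (n=6, v=10) runs B1->T, B2->T, B3->F, B4->F, B5->T, B5->T, B5->T, B5->T, B5->T, B5->F; records B1=T, B2=T, B3=F, B4=F, B5=T, B5=F
run #4 (n=10, v=9) runs B1->T, B2->T, B3->F, B4->T, B5->F; records B1=T, B2=T, B3=F, B4=T, B5=F
run #5 (n=12, v=4) runs B1->T, B2->T, B3->F, B4->T, B5->F; records B1=T, B2=T, B3=F, B4=T, B5=F
run #6 (n=8, v=8) runs B1->T, B2->T, B3->F, B4->T, B5->F; records B1=T, B2=T, B3=F, B4=T, B5=F
run #7 (n=7, v=6) runs B1->T, B2->T, B3->T, B4->F, B5->F; records B1=T, B2=T, B3=T, B4=F, B5=F
together the pool reaches 8 outcomes: B1=T, B2=T, B3=T, B3=F, B4=T, B4=F, B5=T, B5=F
every size-1 subset falls short of the 8 outcomes (best: 6/8)
every size-2 subset falls short of the 8 outcomes (best: 7/8)
at size 3, {1, 2, 7} reaches all 8 outcomes; every lexicographically earlier size-3 subset fails

Answer: 1, 2, 7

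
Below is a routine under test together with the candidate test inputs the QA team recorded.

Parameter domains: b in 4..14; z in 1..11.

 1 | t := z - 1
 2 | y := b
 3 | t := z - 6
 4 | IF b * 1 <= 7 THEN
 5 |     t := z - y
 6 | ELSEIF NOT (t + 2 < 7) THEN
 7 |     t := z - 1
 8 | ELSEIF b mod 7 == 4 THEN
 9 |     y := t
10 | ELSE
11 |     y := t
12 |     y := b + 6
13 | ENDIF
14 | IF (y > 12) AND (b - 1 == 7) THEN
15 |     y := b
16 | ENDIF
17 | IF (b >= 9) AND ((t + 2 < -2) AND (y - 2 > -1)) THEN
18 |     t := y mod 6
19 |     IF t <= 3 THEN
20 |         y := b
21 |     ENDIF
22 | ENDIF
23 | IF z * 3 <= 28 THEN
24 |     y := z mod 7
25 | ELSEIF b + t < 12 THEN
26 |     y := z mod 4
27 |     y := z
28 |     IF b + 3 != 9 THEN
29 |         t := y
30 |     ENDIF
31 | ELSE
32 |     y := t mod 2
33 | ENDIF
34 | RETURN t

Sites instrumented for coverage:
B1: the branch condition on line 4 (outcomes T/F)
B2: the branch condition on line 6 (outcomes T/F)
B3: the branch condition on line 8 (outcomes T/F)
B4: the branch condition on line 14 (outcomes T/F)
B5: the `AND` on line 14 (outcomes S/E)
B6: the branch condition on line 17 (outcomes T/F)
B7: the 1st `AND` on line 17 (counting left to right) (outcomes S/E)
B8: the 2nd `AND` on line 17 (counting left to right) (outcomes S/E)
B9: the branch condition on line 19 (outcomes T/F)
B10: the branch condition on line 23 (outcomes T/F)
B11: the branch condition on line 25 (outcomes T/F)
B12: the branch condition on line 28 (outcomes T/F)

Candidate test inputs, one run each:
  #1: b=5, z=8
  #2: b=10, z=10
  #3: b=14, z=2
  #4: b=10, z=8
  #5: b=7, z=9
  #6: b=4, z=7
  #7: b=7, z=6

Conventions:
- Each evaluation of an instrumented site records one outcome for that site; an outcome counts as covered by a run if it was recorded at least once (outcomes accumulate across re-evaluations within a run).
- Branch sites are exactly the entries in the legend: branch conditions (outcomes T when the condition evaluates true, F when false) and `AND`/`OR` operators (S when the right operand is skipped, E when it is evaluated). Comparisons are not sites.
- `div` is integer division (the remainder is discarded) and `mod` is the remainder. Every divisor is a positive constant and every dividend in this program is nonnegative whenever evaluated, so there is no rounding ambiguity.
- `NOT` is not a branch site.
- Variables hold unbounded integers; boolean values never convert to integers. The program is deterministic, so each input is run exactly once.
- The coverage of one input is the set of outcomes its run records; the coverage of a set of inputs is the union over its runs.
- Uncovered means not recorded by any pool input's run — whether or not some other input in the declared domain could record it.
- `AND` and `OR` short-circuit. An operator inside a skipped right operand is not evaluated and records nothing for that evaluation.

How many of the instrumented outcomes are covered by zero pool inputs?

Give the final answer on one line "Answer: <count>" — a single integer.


input #1 (b=5, z=8): events B1->T, B5->S, B4->F, B7->S, B6->F, B10->T; covers B1=T, B4=F, B5=S, B6=F, B7=S, B10=T
input #2 (b=10, z=10): events B1->F, B2->F, B3->F, B5->E, B4->F, B7->E, B8->S, B6->F, B10->F, B11->F; covers B1=F, B2=F, B3=F, B4=F, B5=E, B6=F, B7=E, B8=S, B10=F, B11=F
input #3 (b=14, z=2): events B1->F, B2->F, B3->F, B5->E, B4->F, B7->E, B8->S, B6->F, B10->T; covers B1=F, B2=F, B3=F, B4=F, B5=E, B6=F, B7=E, B8=S, B10=T
input #4 (b=10, z=8): events B1->F, B2->F, B3->F, B5->E, B4->F, B7->E, B8->S, B6->F, B10->T; covers B1=F, B2=F, B3=F, B4=F, B5=E, B6=F, B7=E, B8=S, B10=T
input #5 (b=7, z=9): events B1->T, B5->S, B4->F, B7->S, B6->F, B10->T; covers B1=T, B4=F, B5=S, B6=F, B7=S, B10=T
input #6 (b=4, z=7): events B1->T, B5->S, B4->F, B7->S, B6->F, B10->T; covers B1=T, B4=F, B5=S, B6=F, B7=S, B10=T
input #7 (b=7, z=6): events B1->T, B5->S, B4->F, B7->S, B6->F, B10->T; covers B1=T, B4=F, B5=S, B6=F, B7=S, B10=T
union over the pool: B1=T, B1=F, B2=F, B3=F, B4=F, B5=S, B5=E, B6=F, B7=S, B7=E, B8=S, B10=T, B10=F, B11=F
uncovered (10 of 24): B2=T, B3=T, B4=T, B6=T, B8=E, B9=T, B9=F, B11=T, B12=T, B12=F
Answer: 10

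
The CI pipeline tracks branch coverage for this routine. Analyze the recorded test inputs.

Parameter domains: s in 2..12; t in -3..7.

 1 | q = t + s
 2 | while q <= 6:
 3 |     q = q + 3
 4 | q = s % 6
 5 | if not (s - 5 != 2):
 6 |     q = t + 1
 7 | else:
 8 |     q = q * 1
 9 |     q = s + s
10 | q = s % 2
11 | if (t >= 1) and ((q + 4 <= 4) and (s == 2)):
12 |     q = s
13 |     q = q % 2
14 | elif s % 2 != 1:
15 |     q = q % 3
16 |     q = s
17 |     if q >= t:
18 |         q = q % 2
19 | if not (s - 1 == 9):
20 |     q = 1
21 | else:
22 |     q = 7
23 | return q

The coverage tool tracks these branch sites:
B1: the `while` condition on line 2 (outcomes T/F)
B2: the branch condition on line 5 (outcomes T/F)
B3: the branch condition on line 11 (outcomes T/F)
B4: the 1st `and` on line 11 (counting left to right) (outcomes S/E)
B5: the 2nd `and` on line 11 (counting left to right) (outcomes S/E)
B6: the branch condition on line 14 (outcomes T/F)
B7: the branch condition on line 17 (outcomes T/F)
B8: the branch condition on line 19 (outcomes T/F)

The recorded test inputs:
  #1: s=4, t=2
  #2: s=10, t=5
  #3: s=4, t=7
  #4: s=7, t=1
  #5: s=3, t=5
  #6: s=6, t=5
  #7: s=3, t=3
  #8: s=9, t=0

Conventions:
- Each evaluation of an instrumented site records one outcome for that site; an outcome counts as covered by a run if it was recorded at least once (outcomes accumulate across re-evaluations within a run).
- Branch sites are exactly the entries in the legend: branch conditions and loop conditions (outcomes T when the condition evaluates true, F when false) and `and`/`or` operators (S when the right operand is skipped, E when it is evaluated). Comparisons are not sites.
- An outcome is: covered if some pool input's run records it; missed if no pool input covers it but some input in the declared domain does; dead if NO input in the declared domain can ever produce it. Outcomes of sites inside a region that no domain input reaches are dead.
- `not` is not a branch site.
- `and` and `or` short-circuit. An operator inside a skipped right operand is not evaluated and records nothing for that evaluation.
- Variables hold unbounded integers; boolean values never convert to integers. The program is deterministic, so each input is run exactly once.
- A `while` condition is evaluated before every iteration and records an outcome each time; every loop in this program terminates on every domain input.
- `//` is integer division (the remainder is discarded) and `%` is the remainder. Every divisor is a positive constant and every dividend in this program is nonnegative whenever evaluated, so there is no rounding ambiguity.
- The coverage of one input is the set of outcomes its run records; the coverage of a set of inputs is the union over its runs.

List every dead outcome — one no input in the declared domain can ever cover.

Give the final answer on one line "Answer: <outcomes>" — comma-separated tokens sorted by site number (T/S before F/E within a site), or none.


running all 121 domain inputs and tallying outcomes:
  reachable outcomes have witnesses, e.g. B1=T (e.g. s=2, t=-3), B1=F (e.g. s=2, t=-3), B2=T (e.g. s=7, t=-3), B2=F (e.g. s=2, t=-3)
Answer: none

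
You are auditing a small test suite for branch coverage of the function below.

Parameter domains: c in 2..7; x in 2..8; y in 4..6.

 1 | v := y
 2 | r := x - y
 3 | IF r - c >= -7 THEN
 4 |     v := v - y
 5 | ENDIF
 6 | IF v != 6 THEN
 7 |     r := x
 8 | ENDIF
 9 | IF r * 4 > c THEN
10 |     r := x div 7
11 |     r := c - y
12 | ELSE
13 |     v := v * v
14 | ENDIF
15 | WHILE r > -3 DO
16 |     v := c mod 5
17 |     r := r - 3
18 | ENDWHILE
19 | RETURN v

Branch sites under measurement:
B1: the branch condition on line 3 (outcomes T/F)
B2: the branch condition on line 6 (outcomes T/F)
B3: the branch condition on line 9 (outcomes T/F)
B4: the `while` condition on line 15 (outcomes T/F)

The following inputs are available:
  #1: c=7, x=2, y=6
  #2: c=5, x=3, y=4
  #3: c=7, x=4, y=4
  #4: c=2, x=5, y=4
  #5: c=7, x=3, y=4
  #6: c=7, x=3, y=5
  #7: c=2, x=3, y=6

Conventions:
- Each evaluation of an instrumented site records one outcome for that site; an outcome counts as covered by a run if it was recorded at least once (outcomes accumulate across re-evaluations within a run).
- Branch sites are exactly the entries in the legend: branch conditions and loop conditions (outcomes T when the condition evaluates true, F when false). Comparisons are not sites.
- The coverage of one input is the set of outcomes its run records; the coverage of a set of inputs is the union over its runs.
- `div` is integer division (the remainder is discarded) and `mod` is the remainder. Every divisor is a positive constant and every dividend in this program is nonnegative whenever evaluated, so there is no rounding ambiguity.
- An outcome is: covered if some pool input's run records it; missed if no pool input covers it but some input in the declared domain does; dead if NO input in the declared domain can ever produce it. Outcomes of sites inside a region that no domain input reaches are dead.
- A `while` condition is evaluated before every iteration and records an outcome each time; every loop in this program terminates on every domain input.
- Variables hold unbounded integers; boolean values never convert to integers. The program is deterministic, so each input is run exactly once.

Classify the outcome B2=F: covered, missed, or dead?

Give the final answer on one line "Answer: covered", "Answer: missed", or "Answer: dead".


B2=F is recorded by pool input(s) 1 -> covered
Answer: covered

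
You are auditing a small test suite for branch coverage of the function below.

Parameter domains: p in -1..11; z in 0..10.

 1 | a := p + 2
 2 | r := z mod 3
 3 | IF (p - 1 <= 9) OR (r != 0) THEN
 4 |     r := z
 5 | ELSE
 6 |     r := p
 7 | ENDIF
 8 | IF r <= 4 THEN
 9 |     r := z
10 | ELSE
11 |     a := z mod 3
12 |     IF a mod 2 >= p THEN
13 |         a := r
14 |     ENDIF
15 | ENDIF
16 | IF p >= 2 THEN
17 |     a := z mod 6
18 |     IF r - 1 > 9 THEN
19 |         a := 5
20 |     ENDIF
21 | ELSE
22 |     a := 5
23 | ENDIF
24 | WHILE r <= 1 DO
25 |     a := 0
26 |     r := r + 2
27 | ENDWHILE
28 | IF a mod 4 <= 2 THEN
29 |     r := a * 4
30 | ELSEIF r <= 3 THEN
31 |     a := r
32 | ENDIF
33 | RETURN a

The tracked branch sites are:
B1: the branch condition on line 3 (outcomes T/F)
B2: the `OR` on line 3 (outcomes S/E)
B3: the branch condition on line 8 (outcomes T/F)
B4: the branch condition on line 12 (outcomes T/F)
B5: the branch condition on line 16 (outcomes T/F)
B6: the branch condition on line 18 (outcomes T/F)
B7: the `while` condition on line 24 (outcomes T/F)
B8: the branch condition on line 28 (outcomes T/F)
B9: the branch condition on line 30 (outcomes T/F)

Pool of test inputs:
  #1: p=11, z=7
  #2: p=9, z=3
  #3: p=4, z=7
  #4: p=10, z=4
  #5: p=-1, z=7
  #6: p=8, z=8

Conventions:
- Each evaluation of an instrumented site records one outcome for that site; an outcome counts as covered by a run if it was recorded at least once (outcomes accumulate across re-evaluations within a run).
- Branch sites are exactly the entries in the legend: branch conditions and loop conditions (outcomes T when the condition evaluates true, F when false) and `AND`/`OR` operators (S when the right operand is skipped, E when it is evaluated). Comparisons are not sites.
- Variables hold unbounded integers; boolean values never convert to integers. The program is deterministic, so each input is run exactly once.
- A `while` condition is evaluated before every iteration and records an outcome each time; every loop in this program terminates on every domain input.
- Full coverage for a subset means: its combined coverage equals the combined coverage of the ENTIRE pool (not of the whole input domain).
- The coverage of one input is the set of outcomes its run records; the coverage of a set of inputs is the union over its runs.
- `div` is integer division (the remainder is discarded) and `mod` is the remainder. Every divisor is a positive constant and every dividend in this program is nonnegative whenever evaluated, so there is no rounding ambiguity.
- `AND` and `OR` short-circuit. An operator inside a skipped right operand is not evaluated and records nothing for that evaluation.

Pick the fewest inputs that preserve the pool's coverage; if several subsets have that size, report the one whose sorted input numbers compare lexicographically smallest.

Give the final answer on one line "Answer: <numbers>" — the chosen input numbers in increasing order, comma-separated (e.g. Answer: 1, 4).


#1 (p=11, z=7) -> covered: B1=T, B2=E, B3=F, B4=F, B5=T, B6=F, B7=F, B8=T
#2 (p=9, z=3) -> covered: B1=T, B2=S, B3=T, B5=T, B6=F, B7=F, B8=F, B9=T
#3 (p=4, z=7) -> covered: B1=T, B2=S, B3=F, B4=F, B5=T, B6=F, B7=F, B8=T
#4 (p=10, z=4) -> covered: B1=T, B2=S, B3=T, B5=T, B6=F, B7=F, B8=T
#5 (p=-1, z=7) -> covered: B1=T, B2=S, B3=F, B4=T, B5=F, B7=F, B8=T
#6 (p=8, z=8) -> covered: B1=T, B2=S, B3=F, B4=F, B5=T, B6=F, B7=F, B8=T
the full pool covers 14 outcomes: B1=T, B2=S, B2=E, B3=T, B3=F, B4=T, B4=F, B5=T, B5=F, B6=F, B7=F, B8=T, B8=F, B9=T
checked all size-1 subsets: none covers 14 outcomes (max 8/14)
checked all size-2 subsets: none covers 14 outcomes (max 12/14)
at size 3, {1, 2, 5} reaches all 14 outcomes; every lexicographically earlier size-3 subset fails
Answer: 1, 2, 5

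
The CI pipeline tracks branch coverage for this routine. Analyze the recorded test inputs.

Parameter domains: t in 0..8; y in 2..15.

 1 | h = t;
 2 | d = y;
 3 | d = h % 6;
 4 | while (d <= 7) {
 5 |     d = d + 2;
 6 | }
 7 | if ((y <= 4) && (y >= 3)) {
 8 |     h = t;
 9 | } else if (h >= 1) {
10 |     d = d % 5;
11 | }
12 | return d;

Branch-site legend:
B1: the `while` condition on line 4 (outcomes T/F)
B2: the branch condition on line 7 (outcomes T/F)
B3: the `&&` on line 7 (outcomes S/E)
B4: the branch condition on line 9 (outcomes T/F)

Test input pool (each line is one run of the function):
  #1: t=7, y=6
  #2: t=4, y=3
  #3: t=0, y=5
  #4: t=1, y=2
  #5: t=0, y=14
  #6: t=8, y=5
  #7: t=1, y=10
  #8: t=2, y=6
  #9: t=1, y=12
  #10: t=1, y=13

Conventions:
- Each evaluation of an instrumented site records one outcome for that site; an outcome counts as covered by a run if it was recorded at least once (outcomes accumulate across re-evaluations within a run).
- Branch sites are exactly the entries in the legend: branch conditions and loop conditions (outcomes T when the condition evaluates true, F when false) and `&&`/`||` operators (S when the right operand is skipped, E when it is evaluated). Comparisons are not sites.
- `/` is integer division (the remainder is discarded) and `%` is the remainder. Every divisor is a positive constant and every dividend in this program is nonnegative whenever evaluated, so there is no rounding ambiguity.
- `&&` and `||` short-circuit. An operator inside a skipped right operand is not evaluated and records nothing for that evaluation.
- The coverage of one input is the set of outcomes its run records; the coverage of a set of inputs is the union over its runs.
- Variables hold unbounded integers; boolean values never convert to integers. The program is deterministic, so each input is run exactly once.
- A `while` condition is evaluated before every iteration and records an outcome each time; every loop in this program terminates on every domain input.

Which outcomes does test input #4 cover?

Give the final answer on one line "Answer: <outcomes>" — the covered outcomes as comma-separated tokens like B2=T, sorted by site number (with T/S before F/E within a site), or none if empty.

Running input #4 (t=1, y=2), event by event:
  B1->T, B1->T, B1->T, B1->T, B1->F, B3->E, B2->F, B4->T
collecting distinct outcomes: B1=T, B1=F, B2=F, B3=E, B4=T

Answer: B1=T, B1=F, B2=F, B3=E, B4=T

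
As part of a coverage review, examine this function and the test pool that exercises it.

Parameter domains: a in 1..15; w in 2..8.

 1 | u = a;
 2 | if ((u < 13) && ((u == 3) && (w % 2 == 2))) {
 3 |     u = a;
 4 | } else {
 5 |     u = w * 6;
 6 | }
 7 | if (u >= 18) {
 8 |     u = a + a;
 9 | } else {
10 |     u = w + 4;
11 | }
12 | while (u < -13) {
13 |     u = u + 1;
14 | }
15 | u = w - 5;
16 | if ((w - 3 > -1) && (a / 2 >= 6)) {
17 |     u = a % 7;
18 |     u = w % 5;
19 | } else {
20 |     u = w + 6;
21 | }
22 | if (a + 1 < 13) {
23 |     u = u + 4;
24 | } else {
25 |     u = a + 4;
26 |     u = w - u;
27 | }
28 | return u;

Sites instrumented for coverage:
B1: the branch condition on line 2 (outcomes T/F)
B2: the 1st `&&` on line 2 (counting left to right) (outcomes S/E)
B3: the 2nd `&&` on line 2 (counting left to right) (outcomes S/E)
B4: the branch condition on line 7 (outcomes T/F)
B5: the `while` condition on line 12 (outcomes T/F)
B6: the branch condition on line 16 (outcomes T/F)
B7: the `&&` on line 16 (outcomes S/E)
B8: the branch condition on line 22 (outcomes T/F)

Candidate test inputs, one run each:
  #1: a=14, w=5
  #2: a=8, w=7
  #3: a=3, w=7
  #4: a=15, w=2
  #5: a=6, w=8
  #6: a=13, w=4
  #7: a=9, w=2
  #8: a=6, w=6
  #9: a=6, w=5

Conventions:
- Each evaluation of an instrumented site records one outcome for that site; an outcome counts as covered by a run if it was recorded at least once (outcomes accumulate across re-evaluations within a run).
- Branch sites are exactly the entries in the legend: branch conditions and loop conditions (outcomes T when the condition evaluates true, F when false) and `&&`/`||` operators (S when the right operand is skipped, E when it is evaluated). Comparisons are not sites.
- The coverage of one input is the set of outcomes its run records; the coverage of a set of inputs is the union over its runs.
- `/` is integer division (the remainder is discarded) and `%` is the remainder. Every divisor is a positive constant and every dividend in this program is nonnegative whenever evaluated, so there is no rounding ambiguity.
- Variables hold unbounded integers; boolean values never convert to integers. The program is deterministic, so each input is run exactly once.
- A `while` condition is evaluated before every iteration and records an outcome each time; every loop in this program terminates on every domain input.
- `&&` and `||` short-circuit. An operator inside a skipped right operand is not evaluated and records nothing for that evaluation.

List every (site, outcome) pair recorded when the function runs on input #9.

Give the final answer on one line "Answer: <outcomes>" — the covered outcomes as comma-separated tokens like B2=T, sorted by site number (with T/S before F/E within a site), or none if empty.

Tracing the run of input #9 (a=6, w=5):
  B2->E, B3->S, B1->F, B4->T, B5->F, B7->E, B6->F, B8->T
deduplicating events, the covered set is: B1=F, B2=E, B3=S, B4=T, B5=F, B6=F, B7=E, B8=T

Answer: B1=F, B2=E, B3=S, B4=T, B5=F, B6=F, B7=E, B8=T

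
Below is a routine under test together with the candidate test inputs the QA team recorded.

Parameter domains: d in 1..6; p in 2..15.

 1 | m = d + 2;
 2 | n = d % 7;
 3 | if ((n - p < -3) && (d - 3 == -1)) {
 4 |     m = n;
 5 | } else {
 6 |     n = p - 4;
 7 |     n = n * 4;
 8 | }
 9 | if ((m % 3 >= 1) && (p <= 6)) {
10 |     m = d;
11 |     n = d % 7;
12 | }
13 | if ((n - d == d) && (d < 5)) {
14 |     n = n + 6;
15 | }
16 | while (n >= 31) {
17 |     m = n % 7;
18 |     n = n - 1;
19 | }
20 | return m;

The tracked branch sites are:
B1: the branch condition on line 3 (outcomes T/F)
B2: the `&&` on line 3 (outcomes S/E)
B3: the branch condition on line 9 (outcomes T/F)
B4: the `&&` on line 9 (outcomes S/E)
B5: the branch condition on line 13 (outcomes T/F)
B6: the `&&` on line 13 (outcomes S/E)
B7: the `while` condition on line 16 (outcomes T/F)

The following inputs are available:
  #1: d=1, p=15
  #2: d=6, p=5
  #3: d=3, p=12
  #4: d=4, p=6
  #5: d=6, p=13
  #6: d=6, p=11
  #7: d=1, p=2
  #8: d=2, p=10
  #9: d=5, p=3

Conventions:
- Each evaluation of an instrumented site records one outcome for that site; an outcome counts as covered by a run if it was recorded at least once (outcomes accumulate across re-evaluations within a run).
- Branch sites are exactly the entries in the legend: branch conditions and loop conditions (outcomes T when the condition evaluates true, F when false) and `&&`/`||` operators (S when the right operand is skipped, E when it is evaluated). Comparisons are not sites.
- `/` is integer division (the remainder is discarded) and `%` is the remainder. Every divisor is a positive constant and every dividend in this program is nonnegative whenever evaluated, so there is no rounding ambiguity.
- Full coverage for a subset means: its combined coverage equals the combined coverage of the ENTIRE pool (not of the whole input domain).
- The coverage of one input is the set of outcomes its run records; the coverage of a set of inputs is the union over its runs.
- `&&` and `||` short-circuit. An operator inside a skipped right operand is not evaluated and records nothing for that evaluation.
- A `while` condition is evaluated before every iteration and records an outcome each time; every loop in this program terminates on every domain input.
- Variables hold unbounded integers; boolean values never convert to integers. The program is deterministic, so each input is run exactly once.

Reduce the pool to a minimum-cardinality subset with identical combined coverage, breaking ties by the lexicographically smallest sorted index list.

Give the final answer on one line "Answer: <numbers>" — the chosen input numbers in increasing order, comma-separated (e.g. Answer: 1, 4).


input #1, d=1, p=15: outcomes B1=F, B2=E, B3=F, B4=S, B5=F, B6=S, B7=T, B7=F
input #2, d=6, p=5: outcomes B1=F, B2=S, B3=T, B4=E, B5=F, B6=S, B7=F
input #3, d=3, p=12: outcomes B1=F, B2=E, B3=F, B4=E, B5=F, B6=S, B7=T, B7=F
input #4, d=4, p=6: outcomes B1=F, B2=S, B3=F, B4=S, B5=T, B6=E, B7=F
input #5, d=6, p=13: outcomes B1=F, B2=E, B3=F, B4=E, B5=F, B6=S, B7=T, B7=F
input #6, d=6, p=11: outcomes B1=F, B2=E, B3=F, B4=E, B5=F, B6=S, B7=F
input #7, d=1, p=2: outcomes B1=F, B2=S, B3=F, B4=S, B5=F, B6=S, B7=F
input #8, d=2, p=10: outcomes B1=T, B2=E, B3=F, B4=E, B5=F, B6=S, B7=F
input #9, d=5, p=3: outcomes B1=F, B2=S, B3=T, B4=E, B5=F, B6=S, B7=F
pool-wide coverage (14 outcomes): B1=T, B1=F, B2=S, B2=E, B3=T, B3=F, B4=S, B4=E, B5=T, B5=F, B6=S, B6=E, B7=T, B7=F
size 1 is not enough: best union over all size-1 subsets is 8/14
size 2 is not enough: best union over all size-2 subsets is 12/14
size 3 is not enough: best union over all size-3 subsets is 13/14
size 4: inputs {1, 2, 4, 8} cover all 14 outcomes, and no lexicographically smaller subset of this size does
Answer: 1, 2, 4, 8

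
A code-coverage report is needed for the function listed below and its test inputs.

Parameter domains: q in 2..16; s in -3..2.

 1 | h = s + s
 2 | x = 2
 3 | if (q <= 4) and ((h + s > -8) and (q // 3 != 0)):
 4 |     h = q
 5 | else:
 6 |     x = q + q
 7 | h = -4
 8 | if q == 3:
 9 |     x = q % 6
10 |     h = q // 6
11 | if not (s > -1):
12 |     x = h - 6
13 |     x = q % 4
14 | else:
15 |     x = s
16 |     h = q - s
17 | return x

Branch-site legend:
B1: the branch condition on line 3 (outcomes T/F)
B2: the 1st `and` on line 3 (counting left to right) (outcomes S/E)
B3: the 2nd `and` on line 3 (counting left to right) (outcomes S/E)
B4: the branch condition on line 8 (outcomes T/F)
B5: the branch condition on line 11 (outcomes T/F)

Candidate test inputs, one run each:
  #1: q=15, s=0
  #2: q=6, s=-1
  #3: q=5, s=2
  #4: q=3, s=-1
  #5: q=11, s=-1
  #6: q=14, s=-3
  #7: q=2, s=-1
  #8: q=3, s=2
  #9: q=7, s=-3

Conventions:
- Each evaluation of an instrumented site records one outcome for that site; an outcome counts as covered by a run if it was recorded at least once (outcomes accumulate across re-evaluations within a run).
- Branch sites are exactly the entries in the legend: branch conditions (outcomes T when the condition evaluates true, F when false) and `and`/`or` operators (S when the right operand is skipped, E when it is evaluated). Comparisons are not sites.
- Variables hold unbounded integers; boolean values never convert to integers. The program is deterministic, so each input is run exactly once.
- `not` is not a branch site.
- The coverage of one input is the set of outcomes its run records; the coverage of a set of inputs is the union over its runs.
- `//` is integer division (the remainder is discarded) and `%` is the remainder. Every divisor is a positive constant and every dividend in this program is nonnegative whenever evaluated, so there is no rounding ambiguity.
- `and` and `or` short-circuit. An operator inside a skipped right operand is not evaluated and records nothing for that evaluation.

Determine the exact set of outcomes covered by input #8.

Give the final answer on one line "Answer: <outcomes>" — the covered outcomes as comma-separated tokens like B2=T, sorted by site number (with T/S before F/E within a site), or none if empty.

Event log for input #8 (q=3, s=2):
  B2->E, B3->E, B1->T, B4->T, B5->F
deduplicating events, the covered set is: B1=T, B2=E, B3=E, B4=T, B5=F

Answer: B1=T, B2=E, B3=E, B4=T, B5=F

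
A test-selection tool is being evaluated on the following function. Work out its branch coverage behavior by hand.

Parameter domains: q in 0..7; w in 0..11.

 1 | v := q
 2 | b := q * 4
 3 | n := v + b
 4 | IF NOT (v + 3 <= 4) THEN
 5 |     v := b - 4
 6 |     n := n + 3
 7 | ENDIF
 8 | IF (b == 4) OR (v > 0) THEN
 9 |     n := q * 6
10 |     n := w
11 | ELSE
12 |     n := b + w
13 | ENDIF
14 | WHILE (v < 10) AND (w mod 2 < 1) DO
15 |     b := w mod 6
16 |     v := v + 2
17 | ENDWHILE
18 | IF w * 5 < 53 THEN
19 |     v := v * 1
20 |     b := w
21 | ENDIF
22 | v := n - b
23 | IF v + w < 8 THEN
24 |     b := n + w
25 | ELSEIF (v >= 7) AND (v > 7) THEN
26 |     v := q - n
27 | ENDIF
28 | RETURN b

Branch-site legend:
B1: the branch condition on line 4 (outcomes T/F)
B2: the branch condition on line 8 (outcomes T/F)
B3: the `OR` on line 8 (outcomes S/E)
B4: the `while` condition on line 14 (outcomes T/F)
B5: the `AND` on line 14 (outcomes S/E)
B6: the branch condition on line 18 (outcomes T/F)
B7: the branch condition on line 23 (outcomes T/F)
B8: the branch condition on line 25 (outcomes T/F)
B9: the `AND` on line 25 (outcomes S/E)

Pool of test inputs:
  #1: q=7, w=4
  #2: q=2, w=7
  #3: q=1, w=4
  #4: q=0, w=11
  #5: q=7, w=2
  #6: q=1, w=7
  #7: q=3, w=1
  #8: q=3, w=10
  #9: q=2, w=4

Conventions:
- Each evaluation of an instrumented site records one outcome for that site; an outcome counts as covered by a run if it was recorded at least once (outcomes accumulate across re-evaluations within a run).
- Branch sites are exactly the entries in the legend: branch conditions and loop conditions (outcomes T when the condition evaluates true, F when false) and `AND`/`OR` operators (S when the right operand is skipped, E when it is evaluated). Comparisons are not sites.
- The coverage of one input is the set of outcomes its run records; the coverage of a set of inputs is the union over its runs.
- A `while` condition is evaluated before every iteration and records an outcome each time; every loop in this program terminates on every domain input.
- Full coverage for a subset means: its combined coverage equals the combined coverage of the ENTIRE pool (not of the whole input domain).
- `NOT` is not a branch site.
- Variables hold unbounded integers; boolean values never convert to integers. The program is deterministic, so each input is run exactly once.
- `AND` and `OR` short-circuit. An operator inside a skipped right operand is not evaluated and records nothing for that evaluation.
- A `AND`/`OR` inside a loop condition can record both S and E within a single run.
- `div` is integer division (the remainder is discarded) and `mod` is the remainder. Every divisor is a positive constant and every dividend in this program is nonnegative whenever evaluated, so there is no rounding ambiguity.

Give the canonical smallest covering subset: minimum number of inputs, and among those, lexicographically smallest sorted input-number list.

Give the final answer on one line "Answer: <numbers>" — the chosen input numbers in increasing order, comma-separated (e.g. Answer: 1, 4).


input #1 (q=7, w=4): covers B1=T, B2=T, B3=E, B4=F, B5=S, B6=T, B7=T
input #2 (q=2, w=7): covers B1=T, B2=T, B3=E, B4=F, B5=E, B6=T, B7=T
input #3 (q=1, w=4): covers B1=F, B2=T, B3=S, B4=T, B4=F, B5=S, B5=E, B6=T, B7=T
input #4 (q=0, w=11): covers B1=F, B2=F, B3=E, B4=F, B5=E, B6=F, B7=F, B8=T, B9=E
input #5 (q=7, w=2): covers B1=T, B2=T, B3=E, B4=F, B5=S, B6=T, B7=T
input #6 (q=1, w=7): covers B1=F, B2=T, B3=S, B4=F, B5=E, B6=T, B7=T
input #7 (q=3, w=1): covers B1=T, B2=T, B3=E, B4=F, B5=E, B6=T, B7=T
input #8 (q=3, w=10): covers B1=T, B2=T, B3=E, B4=T, B4=F, B5=S, B5=E, B6=T, B7=F, B8=F, B9=S
input #9 (q=2, w=4): covers B1=T, B2=T, B3=E, B4=T, B4=F, B5=S, B5=E, B6=T, B7=T
the full pool covers 18 outcomes: B1=T, B1=F, B2=T, B2=F, B3=S, B3=E, B4=T, B4=F, B5=S, B5=E, B6=T, B6=F, B7=T, B7=F, B8=T, B8=F, B9=S, B9=E
every size-1 subset falls short of the 18 outcomes (best: 11/18)
every size-2 subset falls short of the 18 outcomes (best: 16/18)
inputs {3, 4, 8} (size 3) cover everything; no size-3 subset with a lexicographically smaller index list covers all 18
Answer: 3, 4, 8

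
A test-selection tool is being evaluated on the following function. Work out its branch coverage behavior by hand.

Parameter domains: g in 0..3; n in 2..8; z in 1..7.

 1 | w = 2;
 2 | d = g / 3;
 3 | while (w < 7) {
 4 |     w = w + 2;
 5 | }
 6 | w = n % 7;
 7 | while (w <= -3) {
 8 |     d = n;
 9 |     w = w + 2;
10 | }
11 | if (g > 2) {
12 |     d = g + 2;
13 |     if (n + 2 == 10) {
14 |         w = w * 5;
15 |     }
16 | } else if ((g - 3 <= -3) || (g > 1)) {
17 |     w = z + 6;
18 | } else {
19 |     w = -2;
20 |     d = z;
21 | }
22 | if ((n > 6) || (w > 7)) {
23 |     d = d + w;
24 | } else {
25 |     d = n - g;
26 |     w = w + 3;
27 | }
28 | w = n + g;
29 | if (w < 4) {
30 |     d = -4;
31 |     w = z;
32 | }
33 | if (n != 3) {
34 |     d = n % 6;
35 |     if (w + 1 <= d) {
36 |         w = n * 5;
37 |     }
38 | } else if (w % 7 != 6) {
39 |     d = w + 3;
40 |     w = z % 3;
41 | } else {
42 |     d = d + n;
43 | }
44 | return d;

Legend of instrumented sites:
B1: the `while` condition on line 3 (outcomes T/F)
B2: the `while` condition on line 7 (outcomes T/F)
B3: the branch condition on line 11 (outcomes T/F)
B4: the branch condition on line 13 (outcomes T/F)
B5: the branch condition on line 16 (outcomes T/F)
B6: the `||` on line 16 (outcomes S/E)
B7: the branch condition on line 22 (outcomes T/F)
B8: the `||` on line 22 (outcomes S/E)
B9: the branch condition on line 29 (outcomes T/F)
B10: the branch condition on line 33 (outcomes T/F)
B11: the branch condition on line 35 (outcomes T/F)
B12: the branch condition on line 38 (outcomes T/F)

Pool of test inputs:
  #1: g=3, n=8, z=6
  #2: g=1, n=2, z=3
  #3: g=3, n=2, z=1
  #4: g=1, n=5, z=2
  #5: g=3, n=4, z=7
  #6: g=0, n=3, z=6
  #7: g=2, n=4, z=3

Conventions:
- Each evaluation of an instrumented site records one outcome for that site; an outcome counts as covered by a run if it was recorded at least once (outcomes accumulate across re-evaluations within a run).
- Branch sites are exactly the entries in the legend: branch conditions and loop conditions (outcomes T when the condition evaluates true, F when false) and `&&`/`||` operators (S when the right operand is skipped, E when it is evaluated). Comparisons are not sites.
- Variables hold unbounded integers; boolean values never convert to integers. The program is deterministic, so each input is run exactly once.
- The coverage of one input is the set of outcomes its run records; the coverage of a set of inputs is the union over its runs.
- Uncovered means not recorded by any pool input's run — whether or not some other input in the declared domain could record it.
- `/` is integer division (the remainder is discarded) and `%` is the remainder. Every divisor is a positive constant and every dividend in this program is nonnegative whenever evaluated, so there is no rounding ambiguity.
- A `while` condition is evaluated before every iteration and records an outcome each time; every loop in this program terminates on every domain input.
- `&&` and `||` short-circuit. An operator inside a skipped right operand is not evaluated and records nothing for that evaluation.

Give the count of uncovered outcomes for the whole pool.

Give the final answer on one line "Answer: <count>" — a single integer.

#1 (g=3, n=8, z=6) -> covered: B1=T, B1=F, B2=F, B3=T, B4=T, B7=T, B8=S, B9=F, B10=T, B11=F
#2 (g=1, n=2, z=3) -> covered: B1=T, B1=F, B2=F, B3=F, B5=F, B6=E, B7=F, B8=E, B9=T, B10=T, B11=F
#3 (g=3, n=2, z=1) -> covered: B1=T, B1=F, B2=F, B3=T, B4=F, B7=F, B8=E, B9=F, B10=T, B11=F
#4 (g=1, n=5, z=2) -> covered: B1=T, B1=F, B2=F, B3=F, B5=F, B6=E, B7=F, B8=E, B9=F, B10=T, B11=F
#5 (g=3, n=4, z=7) -> covered: B1=T, B1=F, B2=F, B3=T, B4=F, B7=F, B8=E, B9=F, B10=T, B11=F
#6 (g=0, n=3, z=6) -> covered: B1=T, B1=F, B2=F, B3=F, B5=T, B6=S, B7=T, B8=E, B9=T, B10=F, B12=F
#7 (g=2, n=4, z=3) -> covered: B1=T, B1=F, B2=F, B3=F, B5=T, B6=E, B7=T, B8=E, B9=F, B10=T, B11=F
union over the pool: B1=T, B1=F, B2=F, B3=T, B3=F, B4=T, B4=F, B5=T, B5=F, B6=S, B6=E, B7=T, B7=F, B8=S, B8=E, B9=T, B9=F, B10=T, B10=F, B11=F, B12=F
uncovered (3 of 24): B2=T, B11=T, B12=T

Answer: 3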